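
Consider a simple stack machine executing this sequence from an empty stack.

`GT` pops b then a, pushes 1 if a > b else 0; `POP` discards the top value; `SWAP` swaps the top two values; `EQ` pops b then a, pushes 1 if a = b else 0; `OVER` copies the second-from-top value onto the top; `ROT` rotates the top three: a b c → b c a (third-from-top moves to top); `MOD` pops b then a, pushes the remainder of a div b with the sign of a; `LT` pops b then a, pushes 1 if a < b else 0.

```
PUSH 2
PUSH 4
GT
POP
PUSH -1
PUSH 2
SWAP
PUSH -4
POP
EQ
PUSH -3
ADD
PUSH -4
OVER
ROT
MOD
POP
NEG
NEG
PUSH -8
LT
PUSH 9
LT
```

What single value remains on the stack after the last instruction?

PUSH 2  : 2
PUSH 4  : 2 4
GT      : 0
POP     : (empty)
PUSH -1 : -1
PUSH 2  : -1 2
SWAP    : 2 -1
PUSH -4 : 2 -1 -4
POP     : 2 -1
EQ      : 0
PUSH -3 : 0 -3
ADD     : -3
PUSH -4 : -3 -4
OVER    : -3 -4 -3
ROT     : -4 -3 -3
MOD     : -4 0
POP     : -4
NEG     : 4
NEG     : -4
PUSH -8 : -4 -8
LT      : 0
PUSH 9  : 0 9
LT      : 1

1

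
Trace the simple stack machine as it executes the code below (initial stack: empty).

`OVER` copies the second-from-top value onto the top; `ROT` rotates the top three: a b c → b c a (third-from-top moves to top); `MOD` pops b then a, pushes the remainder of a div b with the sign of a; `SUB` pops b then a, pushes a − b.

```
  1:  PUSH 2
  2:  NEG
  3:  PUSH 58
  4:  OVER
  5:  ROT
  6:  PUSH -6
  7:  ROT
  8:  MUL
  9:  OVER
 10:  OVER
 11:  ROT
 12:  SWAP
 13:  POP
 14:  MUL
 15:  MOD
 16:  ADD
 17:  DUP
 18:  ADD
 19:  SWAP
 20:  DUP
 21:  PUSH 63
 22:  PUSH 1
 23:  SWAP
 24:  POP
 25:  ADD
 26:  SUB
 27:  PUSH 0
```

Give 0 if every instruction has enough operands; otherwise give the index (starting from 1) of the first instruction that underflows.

19

PUSH 2  -> 2
NEG     -> -2
PUSH 58 -> -2 58
OVER    -> -2 58 -2
ROT     -> 58 -2 -2
PUSH -6 -> 58 -2 -2 -6
ROT     -> 58 -2 -6 -2
MUL     -> 58 -2 12
OVER    -> 58 -2 12 -2
OVER    -> 58 -2 12 -2 12
ROT     -> 58 -2 -2 12 12
SWAP    -> 58 -2 -2 12 12
POP     -> 58 -2 -2 12
MUL     -> 58 -2 -24
MOD     -> 58 -2
ADD     -> 56
DUP     -> 56 56
ADD     -> 112
SWAP  — needs 2 operands, stack has 1 → underflow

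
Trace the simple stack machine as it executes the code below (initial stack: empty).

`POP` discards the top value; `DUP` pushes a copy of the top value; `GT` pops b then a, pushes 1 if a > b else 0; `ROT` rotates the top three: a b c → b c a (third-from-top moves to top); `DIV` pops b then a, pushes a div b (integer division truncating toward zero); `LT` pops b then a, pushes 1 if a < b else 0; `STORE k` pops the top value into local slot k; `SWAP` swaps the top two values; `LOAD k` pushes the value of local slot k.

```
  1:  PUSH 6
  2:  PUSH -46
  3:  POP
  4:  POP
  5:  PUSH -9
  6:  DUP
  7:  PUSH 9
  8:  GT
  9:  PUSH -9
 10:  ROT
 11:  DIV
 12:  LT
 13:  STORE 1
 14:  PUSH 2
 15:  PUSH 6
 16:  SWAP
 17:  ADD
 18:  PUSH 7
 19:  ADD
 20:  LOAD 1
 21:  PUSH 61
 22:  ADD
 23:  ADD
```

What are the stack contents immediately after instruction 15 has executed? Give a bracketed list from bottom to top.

PUSH 6   → [6]
PUSH -46 → [6, -46]
POP      → [6]
POP      → []
PUSH -9  → [-9]
DUP      → [-9, -9]
PUSH 9   → [-9, -9, 9]
GT       → [-9, 0]
PUSH -9  → [-9, 0, -9]
ROT      → [0, -9, -9]
DIV      → [0, 1]
LT       → [1]
STORE 1  → []
PUSH 2   → [2]
PUSH 6   → [2, 6]

[2, 6]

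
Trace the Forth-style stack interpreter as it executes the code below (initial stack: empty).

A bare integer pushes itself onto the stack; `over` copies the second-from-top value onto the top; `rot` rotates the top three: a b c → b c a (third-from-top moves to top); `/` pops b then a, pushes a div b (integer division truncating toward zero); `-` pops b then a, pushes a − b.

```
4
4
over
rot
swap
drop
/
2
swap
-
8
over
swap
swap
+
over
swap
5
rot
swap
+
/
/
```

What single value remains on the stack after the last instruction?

1

4     4
4     4 4
over  4 4 4
rot   4 4 4
swap  4 4 4
drop  4 4
/     1
2     1 2
swap  2 1
-     1
8     1 8
over  1 8 1
swap  1 1 8
swap  1 8 1
+     1 9
over  1 9 1
swap  1 1 9
5     1 1 9 5
rot   1 9 5 1
swap  1 9 1 5
+     1 9 6
/     1 1
/     1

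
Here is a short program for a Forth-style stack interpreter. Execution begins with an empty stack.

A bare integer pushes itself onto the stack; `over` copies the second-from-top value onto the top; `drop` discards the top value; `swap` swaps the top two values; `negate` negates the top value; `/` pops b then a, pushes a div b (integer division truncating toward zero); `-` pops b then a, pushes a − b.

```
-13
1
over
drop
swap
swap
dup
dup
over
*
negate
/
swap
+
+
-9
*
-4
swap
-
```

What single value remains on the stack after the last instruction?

-13    -> -13
1      -> -13 1
over   -> -13 1 -13
drop   -> -13 1
swap   -> 1 -13
swap   -> -13 1
dup    -> -13 1 1
dup    -> -13 1 1 1
over   -> -13 1 1 1 1
*      -> -13 1 1 1
negate -> -13 1 1 -1
/      -> -13 1 -1
swap   -> -13 -1 1
+      -> -13 0
+      -> -13
-9     -> -13 -9
*      -> 117
-4     -> 117 -4
swap   -> -4 117
-      -> -121

-121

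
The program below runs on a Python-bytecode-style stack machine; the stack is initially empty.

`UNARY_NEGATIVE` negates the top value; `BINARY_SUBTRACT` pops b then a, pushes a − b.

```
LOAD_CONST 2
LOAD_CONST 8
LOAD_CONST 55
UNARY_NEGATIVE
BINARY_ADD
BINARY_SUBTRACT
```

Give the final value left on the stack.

LOAD_CONST 2    → 2
LOAD_CONST 8    → 2 8
LOAD_CONST 55   → 2 8 55
UNARY_NEGATIVE  → 2 8 -55
BINARY_ADD      → 2 -47
BINARY_SUBTRACT → 49

49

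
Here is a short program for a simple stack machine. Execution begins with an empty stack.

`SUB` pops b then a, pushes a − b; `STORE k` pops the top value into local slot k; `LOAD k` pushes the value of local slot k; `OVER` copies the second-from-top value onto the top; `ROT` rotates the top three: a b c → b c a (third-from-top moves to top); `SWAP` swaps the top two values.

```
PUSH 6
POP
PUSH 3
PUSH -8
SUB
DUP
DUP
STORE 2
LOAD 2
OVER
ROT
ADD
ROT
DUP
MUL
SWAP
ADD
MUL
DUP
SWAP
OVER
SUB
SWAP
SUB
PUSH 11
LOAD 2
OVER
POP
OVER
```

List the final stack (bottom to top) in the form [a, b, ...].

[-1573, 11, 11, 11]

PUSH 6  -> [6]
POP     -> []
PUSH 3  -> [3]
PUSH -8 -> [3, -8]
SUB     -> [11]
DUP     -> [11, 11]
DUP     -> [11, 11, 11]
STORE 2 -> [11, 11]
LOAD 2  -> [11, 11, 11]
OVER    -> [11, 11, 11, 11]
ROT     -> [11, 11, 11, 11]
ADD     -> [11, 11, 22]
ROT     -> [11, 22, 11]
DUP     -> [11, 22, 11, 11]
MUL     -> [11, 22, 121]
SWAP    -> [11, 121, 22]
ADD     -> [11, 143]
MUL     -> [1573]
DUP     -> [1573, 1573]
SWAP    -> [1573, 1573]
OVER    -> [1573, 1573, 1573]
SUB     -> [1573, 0]
SWAP    -> [0, 1573]
SUB     -> [-1573]
PUSH 11 -> [-1573, 11]
LOAD 2  -> [-1573, 11, 11]
OVER    -> [-1573, 11, 11, 11]
POP     -> [-1573, 11, 11]
OVER    -> [-1573, 11, 11, 11]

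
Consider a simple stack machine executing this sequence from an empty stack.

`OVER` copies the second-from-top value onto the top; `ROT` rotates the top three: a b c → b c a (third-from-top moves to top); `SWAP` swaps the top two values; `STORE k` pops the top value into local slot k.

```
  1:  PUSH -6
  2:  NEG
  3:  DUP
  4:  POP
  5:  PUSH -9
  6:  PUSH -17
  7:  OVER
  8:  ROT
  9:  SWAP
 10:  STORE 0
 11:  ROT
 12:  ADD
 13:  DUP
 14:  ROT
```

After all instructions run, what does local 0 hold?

-9

PUSH -6   [-6]
NEG       [6]
DUP       [6, 6]
POP       [6]
PUSH -9   [6, -9]
PUSH -17  [6, -9, -17]
OVER      [6, -9, -17, -9]
ROT       [6, -17, -9, -9]
SWAP      [6, -17, -9, -9]
STORE 0   [6, -17, -9]
ROT       [-17, -9, 6]
ADD       [-17, -3]
DUP       [-17, -3, -3]
ROT       [-3, -3, -17]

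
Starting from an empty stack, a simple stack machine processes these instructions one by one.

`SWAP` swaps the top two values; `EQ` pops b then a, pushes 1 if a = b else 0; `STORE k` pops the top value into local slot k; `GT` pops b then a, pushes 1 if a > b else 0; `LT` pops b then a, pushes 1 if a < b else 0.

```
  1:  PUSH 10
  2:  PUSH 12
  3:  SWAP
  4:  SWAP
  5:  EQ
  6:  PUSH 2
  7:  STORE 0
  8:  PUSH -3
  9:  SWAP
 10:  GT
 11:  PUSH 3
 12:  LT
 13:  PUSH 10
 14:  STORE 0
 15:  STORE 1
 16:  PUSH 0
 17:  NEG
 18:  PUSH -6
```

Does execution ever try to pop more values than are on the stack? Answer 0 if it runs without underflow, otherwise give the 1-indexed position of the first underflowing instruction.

PUSH 10 → [10]
PUSH 12 → [10, 12]
SWAP    → [12, 10]
SWAP    → [10, 12]
EQ      → [0]
PUSH 2  → [0, 2]
STORE 0 → [0]
PUSH -3 → [0, -3]
SWAP    → [-3, 0]
GT      → [0]
PUSH 3  → [0, 3]
LT      → [1]
PUSH 10 → [1, 10]
STORE 0 → [1]
STORE 1 → []
PUSH 0  → [0]
NEG     → [0]
PUSH -6 → [0, -6]

0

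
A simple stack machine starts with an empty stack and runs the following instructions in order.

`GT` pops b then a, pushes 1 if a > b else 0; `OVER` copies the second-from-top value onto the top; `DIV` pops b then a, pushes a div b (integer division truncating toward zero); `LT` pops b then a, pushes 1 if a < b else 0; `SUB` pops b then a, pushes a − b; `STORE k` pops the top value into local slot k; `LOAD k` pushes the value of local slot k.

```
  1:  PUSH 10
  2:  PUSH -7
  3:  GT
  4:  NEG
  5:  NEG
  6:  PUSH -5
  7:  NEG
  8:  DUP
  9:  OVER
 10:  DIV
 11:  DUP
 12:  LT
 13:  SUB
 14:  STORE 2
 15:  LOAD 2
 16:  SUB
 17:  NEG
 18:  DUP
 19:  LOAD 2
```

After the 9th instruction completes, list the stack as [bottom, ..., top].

[1, 5, 5, 5]

PUSH 10  [10]
PUSH -7  [10, -7]
GT       [1]
NEG      [-1]
NEG      [1]
PUSH -5  [1, -5]
NEG      [1, 5]
DUP      [1, 5, 5]
OVER     [1, 5, 5, 5]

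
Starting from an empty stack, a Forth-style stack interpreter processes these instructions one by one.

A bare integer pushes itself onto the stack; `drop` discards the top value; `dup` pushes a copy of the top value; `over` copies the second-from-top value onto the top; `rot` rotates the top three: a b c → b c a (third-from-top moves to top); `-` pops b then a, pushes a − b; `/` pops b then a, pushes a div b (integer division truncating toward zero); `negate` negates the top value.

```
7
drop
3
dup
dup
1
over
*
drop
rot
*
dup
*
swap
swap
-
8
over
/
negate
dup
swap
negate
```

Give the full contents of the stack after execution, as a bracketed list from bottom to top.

[-78, 0, 0]

7       7
drop    (empty)
3       3
dup     3 3
dup     3 3 3
1       3 3 3 1
over    3 3 3 1 3
*       3 3 3 3
drop    3 3 3
rot     3 3 3
*       3 9
dup     3 9 9
*       3 81
swap    81 3
swap    3 81
-       -78
8       -78 8
over    -78 8 -78
/       -78 0
negate  -78 0
dup     -78 0 0
swap    -78 0 0
negate  -78 0 0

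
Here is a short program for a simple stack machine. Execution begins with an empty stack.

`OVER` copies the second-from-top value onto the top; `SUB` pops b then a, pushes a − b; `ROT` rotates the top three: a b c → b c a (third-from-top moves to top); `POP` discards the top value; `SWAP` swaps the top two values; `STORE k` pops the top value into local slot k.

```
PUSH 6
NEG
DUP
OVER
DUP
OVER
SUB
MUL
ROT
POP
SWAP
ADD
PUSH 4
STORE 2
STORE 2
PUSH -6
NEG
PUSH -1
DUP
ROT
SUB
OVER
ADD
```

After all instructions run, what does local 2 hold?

-6

PUSH 6  → [6]
NEG     → [-6]
DUP     → [-6, -6]
OVER    → [-6, -6, -6]
DUP     → [-6, -6, -6, -6]
OVER    → [-6, -6, -6, -6, -6]
SUB     → [-6, -6, -6, 0]
MUL     → [-6, -6, 0]
ROT     → [-6, 0, -6]
POP     → [-6, 0]
SWAP    → [0, -6]
ADD     → [-6]
PUSH 4  → [-6, 4]
STORE 2 → [-6]
STORE 2 → []
PUSH -6 → [-6]
NEG     → [6]
PUSH -1 → [6, -1]
DUP     → [6, -1, -1]
ROT     → [-1, -1, 6]
SUB     → [-1, -7]
OVER    → [-1, -7, -1]
ADD     → [-1, -8]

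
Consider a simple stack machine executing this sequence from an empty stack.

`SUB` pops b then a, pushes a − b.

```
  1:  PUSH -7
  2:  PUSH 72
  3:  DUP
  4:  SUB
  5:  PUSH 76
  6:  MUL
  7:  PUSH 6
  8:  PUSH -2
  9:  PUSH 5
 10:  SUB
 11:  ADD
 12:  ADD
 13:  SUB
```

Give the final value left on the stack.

PUSH -7 → -7
PUSH 72 → -7 72
DUP     → -7 72 72
SUB     → -7 0
PUSH 76 → -7 0 76
MUL     → -7 0
PUSH 6  → -7 0 6
PUSH -2 → -7 0 6 -2
PUSH 5  → -7 0 6 -2 5
SUB     → -7 0 6 -7
ADD     → -7 0 -1
ADD     → -7 -1
SUB     → -6

-6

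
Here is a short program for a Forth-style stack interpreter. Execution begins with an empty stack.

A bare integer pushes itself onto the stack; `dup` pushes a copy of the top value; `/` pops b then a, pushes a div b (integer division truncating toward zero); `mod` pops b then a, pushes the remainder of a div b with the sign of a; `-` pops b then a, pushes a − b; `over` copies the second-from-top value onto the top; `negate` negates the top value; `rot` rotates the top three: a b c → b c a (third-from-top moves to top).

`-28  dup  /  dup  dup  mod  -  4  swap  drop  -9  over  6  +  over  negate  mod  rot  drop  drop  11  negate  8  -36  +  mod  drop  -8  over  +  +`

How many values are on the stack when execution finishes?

-28     -28
dup     -28 -28
/       1
dup     1 1
dup     1 1 1
mod     1 0
-       1
4       1 4
swap    4 1
drop    4
-9      4 -9
over    4 -9 4
6       4 -9 4 6
+       4 -9 10
over    4 -9 10 -9
negate  4 -9 10 9
mod     4 -9 1
rot     -9 1 4
drop    -9 1
drop    -9
11      -9 11
negate  -9 -11
8       -9 -11 8
-36     -9 -11 8 -36
+       -9 -11 -28
mod     -9 -11
drop    -9
-8      -9 -8
over    -9 -8 -9
+       -9 -17
+       -26

1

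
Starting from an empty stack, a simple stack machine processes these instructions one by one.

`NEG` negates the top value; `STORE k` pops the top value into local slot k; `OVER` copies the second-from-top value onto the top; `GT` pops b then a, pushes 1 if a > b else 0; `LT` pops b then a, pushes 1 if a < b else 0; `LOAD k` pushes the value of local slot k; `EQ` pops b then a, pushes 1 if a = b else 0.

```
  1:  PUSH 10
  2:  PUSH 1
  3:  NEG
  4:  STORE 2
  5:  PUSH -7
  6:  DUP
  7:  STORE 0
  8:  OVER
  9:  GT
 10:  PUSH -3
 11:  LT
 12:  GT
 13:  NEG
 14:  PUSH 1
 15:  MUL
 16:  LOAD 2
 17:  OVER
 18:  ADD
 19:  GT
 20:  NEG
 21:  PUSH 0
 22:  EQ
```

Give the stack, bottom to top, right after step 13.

[-1]

PUSH 10  [10]
PUSH 1   [10, 1]
NEG      [10, -1]
STORE 2  [10]
PUSH -7  [10, -7]
DUP      [10, -7, -7]
STORE 0  [10, -7]
OVER     [10, -7, 10]
GT       [10, 0]
PUSH -3  [10, 0, -3]
LT       [10, 0]
GT       [1]
NEG      [-1]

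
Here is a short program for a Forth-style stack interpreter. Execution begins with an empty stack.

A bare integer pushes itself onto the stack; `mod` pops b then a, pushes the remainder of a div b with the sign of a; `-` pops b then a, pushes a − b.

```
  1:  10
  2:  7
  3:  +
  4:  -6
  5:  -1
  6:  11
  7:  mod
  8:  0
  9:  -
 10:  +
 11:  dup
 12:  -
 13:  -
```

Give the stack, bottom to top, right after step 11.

[17, -7, -7]

10  : 10
7   : 10 7
+   : 17
-6  : 17 -6
-1  : 17 -6 -1
11  : 17 -6 -1 11
mod : 17 -6 -1
0   : 17 -6 -1 0
-   : 17 -6 -1
+   : 17 -7
dup : 17 -7 -7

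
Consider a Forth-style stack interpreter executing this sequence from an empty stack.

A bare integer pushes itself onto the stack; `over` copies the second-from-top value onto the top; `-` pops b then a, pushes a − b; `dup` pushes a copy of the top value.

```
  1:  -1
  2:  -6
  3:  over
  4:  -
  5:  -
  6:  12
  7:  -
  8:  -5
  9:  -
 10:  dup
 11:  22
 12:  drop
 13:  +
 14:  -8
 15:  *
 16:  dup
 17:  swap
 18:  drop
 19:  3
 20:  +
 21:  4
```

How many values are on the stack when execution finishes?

2

-1   → [-1]
-6   → [-1, -6]
over → [-1, -6, -1]
-    → [-1, -5]
-    → [4]
12   → [4, 12]
-    → [-8]
-5   → [-8, -5]
-    → [-3]
dup  → [-3, -3]
22   → [-3, -3, 22]
drop → [-3, -3]
+    → [-6]
-8   → [-6, -8]
*    → [48]
dup  → [48, 48]
swap → [48, 48]
drop → [48]
3    → [48, 3]
+    → [51]
4    → [51, 4]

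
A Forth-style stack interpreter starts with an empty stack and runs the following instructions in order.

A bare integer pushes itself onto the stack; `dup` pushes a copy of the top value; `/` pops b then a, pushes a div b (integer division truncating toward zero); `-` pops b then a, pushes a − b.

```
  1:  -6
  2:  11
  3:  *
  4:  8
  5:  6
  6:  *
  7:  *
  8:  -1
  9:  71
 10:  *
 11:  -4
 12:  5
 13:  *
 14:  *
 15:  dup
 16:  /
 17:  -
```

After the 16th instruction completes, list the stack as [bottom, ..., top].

-6  : [-6]
11  : [-6, 11]
*   : [-66]
8   : [-66, 8]
6   : [-66, 8, 6]
*   : [-66, 48]
*   : [-3168]
-1  : [-3168, -1]
71  : [-3168, -1, 71]
*   : [-3168, -71]
-4  : [-3168, -71, -4]
5   : [-3168, -71, -4, 5]
*   : [-3168, -71, -20]
*   : [-3168, 1420]
dup : [-3168, 1420, 1420]
/   : [-3168, 1]

[-3168, 1]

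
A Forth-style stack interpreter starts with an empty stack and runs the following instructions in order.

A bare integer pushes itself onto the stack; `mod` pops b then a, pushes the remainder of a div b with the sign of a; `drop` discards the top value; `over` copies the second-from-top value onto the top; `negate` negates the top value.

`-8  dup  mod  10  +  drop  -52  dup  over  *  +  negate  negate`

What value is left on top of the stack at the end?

2652

-8      -8
dup     -8 -8
mod     0
10      0 10
+       10
drop    (empty)
-52     -52
dup     -52 -52
over    -52 -52 -52
*       -52 2704
+       2652
negate  -2652
negate  2652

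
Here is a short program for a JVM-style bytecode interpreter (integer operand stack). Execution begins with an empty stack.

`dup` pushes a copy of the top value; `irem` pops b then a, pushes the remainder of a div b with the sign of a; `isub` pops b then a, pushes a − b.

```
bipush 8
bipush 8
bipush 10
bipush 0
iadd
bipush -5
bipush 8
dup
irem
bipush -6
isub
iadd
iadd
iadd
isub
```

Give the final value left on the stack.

-11

bipush 8  → [8]
bipush 8  → [8, 8]
bipush 10 → [8, 8, 10]
bipush 0  → [8, 8, 10, 0]
iadd      → [8, 8, 10]
bipush -5 → [8, 8, 10, -5]
bipush 8  → [8, 8, 10, -5, 8]
dup       → [8, 8, 10, -5, 8, 8]
irem      → [8, 8, 10, -5, 0]
bipush -6 → [8, 8, 10, -5, 0, -6]
isub      → [8, 8, 10, -5, 6]
iadd      → [8, 8, 10, 1]
iadd      → [8, 8, 11]
iadd      → [8, 19]
isub      → [-11]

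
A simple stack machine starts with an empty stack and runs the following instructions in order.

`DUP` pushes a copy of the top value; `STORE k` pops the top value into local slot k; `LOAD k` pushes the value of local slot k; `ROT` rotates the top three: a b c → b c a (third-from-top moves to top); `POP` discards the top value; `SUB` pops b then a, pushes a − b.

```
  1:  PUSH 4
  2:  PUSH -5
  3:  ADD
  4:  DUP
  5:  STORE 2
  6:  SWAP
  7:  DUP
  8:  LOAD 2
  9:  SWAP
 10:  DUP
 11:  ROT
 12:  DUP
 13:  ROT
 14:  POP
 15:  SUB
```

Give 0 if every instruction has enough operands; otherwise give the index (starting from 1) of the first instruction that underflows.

PUSH 4   [4]
PUSH -5  [4, -5]
ADD      [-1]
DUP      [-1, -1]
STORE 2  [-1]
SWAP  — needs 2 operands, stack has 1 → underflow

6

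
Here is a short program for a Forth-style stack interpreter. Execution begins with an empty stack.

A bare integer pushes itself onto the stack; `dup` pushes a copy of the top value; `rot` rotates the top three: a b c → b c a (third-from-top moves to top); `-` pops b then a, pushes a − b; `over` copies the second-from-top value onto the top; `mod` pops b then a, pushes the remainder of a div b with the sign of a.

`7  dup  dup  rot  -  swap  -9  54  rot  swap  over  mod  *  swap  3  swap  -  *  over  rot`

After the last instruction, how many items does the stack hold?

7     7
dup   7 7
dup   7 7 7
rot   7 7 7
-     7 0
swap  0 7
-9    0 7 -9
54    0 7 -9 54
rot   0 -9 54 7
swap  0 -9 7 54
over  0 -9 7 54 7
mod   0 -9 7 5
*     0 -9 35
swap  0 35 -9
3     0 35 -9 3
swap  0 35 3 -9
-     0 35 12
*     0 420
over  0 420 0
rot   420 0 0

3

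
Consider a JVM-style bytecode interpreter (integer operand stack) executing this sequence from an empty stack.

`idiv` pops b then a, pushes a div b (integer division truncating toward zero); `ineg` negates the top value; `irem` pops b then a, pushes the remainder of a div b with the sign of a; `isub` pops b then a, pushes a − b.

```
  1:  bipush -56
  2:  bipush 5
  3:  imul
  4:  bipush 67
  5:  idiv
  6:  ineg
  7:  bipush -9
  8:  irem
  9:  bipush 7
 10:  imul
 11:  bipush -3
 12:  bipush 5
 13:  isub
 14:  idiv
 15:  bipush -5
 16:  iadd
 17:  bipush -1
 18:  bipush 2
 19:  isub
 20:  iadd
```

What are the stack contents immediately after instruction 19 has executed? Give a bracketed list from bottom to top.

[-8, -3]

bipush -56 → -56
bipush 5   → -56 5
imul       → -280
bipush 67  → -280 67
idiv       → -4
ineg       → 4
bipush -9  → 4 -9
irem       → 4
bipush 7   → 4 7
imul       → 28
bipush -3  → 28 -3
bipush 5   → 28 -3 5
isub       → 28 -8
idiv       → -3
bipush -5  → -3 -5
iadd       → -8
bipush -1  → -8 -1
bipush 2   → -8 -1 2
isub       → -8 -3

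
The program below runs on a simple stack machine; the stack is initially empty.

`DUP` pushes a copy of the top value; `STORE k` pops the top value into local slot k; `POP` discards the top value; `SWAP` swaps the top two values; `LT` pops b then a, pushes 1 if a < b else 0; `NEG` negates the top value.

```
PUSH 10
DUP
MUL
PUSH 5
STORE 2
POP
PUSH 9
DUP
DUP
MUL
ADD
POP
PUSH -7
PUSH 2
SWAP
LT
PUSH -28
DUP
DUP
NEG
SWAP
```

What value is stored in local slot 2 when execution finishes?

PUSH 10  -> 10
DUP      -> 10 10
MUL      -> 100
PUSH 5   -> 100 5
STORE 2  -> 100
POP      -> (empty)
PUSH 9   -> 9
DUP      -> 9 9
DUP      -> 9 9 9
MUL      -> 9 81
ADD      -> 90
POP      -> (empty)
PUSH -7  -> -7
PUSH 2   -> -7 2
SWAP     -> 2 -7
LT       -> 0
PUSH -28 -> 0 -28
DUP      -> 0 -28 -28
DUP      -> 0 -28 -28 -28
NEG      -> 0 -28 -28 28
SWAP     -> 0 -28 28 -28

5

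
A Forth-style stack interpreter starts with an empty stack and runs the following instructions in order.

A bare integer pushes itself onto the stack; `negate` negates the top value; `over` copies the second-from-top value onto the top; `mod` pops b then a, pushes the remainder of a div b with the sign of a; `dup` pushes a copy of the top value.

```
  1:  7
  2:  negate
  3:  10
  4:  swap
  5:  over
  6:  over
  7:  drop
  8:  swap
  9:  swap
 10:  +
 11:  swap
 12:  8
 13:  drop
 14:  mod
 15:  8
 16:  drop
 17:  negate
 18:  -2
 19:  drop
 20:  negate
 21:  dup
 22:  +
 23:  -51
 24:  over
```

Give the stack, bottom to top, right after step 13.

7      : 7
negate : -7
10     : -7 10
swap   : 10 -7
over   : 10 -7 10
over   : 10 -7 10 -7
drop   : 10 -7 10
swap   : 10 10 -7
swap   : 10 -7 10
+      : 10 3
swap   : 3 10
8      : 3 10 8
drop   : 3 10

[3, 10]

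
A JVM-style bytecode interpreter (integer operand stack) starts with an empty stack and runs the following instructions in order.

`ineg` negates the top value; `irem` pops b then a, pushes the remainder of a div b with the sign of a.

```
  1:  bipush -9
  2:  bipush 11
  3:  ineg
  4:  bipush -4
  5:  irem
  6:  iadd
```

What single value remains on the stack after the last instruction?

bipush -9 → [-9]
bipush 11 → [-9, 11]
ineg      → [-9, -11]
bipush -4 → [-9, -11, -4]
irem      → [-9, -3]
iadd      → [-12]

-12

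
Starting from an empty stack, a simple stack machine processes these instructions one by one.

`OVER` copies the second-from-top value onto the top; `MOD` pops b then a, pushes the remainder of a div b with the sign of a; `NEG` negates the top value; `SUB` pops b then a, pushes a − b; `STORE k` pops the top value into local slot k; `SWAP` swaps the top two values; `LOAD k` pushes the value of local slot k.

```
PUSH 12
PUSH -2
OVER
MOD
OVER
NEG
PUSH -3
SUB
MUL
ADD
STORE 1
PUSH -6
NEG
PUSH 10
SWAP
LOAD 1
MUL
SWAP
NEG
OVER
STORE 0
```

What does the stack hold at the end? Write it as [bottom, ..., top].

[180, -10]

PUSH 12 : 12
PUSH -2 : 12 -2
OVER    : 12 -2 12
MOD     : 12 -2
OVER    : 12 -2 12
NEG     : 12 -2 -12
PUSH -3 : 12 -2 -12 -3
SUB     : 12 -2 -9
MUL     : 12 18
ADD     : 30
STORE 1 : (empty)
PUSH -6 : -6
NEG     : 6
PUSH 10 : 6 10
SWAP    : 10 6
LOAD 1  : 10 6 30
MUL     : 10 180
SWAP    : 180 10
NEG     : 180 -10
OVER    : 180 -10 180
STORE 0 : 180 -10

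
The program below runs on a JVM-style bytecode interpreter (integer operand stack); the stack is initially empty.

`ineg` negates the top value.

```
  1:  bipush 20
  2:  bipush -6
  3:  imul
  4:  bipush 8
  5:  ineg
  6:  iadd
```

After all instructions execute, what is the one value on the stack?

bipush 20  [20]
bipush -6  [20, -6]
imul       [-120]
bipush 8   [-120, 8]
ineg       [-120, -8]
iadd       [-128]

-128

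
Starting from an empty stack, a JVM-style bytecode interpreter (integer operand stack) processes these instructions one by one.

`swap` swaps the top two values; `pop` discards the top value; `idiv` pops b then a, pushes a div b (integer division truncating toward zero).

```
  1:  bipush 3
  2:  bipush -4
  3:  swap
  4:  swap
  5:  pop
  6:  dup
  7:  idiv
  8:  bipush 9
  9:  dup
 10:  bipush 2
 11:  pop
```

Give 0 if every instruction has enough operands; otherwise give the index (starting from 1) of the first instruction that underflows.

0

bipush 3  → [3]
bipush -4 → [3, -4]
swap      → [-4, 3]
swap      → [3, -4]
pop       → [3]
dup       → [3, 3]
idiv      → [1]
bipush 9  → [1, 9]
dup       → [1, 9, 9]
bipush 2  → [1, 9, 9, 2]
pop       → [1, 9, 9]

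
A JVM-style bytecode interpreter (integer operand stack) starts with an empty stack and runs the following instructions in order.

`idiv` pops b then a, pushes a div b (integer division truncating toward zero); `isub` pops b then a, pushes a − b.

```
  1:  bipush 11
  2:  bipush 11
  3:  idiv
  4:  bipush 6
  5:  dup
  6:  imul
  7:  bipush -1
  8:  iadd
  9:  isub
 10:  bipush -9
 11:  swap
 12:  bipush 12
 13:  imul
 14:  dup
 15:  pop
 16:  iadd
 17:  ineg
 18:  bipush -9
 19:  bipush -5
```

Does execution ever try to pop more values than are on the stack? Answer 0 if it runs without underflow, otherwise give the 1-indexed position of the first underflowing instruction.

0

bipush 11 -> 11
bipush 11 -> 11 11
idiv      -> 1
bipush 6  -> 1 6
dup       -> 1 6 6
imul      -> 1 36
bipush -1 -> 1 36 -1
iadd      -> 1 35
isub      -> -34
bipush -9 -> -34 -9
swap      -> -9 -34
bipush 12 -> -9 -34 12
imul      -> -9 -408
dup       -> -9 -408 -408
pop       -> -9 -408
iadd      -> -417
ineg      -> 417
bipush -9 -> 417 -9
bipush -5 -> 417 -9 -5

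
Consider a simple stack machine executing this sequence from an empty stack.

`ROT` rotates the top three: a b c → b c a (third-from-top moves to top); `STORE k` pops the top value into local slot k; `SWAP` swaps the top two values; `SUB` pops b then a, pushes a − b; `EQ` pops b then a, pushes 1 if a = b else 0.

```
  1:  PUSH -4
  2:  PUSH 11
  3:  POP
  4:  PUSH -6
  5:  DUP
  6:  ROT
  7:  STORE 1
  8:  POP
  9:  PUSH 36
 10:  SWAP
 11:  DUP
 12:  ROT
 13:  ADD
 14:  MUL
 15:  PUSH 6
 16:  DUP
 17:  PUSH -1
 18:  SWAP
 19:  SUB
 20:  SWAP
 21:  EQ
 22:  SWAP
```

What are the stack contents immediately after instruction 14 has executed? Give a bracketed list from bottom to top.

PUSH -4 -> [-4]
PUSH 11 -> [-4, 11]
POP     -> [-4]
PUSH -6 -> [-4, -6]
DUP     -> [-4, -6, -6]
ROT     -> [-6, -6, -4]
STORE 1 -> [-6, -6]
POP     -> [-6]
PUSH 36 -> [-6, 36]
SWAP    -> [36, -6]
DUP     -> [36, -6, -6]
ROT     -> [-6, -6, 36]
ADD     -> [-6, 30]
MUL     -> [-180]

[-180]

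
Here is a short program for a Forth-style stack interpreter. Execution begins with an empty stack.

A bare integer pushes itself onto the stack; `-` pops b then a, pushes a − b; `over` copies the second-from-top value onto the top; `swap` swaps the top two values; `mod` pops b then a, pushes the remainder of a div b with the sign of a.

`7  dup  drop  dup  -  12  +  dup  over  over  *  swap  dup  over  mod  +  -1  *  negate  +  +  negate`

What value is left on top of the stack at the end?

-168

7      → [7]
dup    → [7, 7]
drop   → [7]
dup    → [7, 7]
-      → [0]
12     → [0, 12]
+      → [12]
dup    → [12, 12]
over   → [12, 12, 12]
over   → [12, 12, 12, 12]
*      → [12, 12, 144]
swap   → [12, 144, 12]
dup    → [12, 144, 12, 12]
over   → [12, 144, 12, 12, 12]
mod    → [12, 144, 12, 0]
+      → [12, 144, 12]
-1     → [12, 144, 12, -1]
*      → [12, 144, -12]
negate → [12, 144, 12]
+      → [12, 156]
+      → [168]
negate → [-168]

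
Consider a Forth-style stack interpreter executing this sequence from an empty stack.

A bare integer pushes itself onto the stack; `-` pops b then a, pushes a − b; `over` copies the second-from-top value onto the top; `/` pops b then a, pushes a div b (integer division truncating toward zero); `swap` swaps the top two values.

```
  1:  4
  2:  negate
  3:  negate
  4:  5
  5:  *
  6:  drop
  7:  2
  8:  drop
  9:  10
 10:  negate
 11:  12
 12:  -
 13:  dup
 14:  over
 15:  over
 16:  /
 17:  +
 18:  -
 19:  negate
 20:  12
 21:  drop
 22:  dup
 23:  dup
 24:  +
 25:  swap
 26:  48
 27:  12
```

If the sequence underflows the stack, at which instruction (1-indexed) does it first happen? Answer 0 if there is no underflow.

0

4       4
negate  -4
negate  4
5       4 5
*       20
drop    (empty)
2       2
drop    (empty)
10      10
negate  -10
12      -10 12
-       -22
dup     -22 -22
over    -22 -22 -22
over    -22 -22 -22 -22
/       -22 -22 1
+       -22 -21
-       -1
negate  1
12      1 12
drop    1
dup     1 1
dup     1 1 1
+       1 2
swap    2 1
48      2 1 48
12      2 1 48 12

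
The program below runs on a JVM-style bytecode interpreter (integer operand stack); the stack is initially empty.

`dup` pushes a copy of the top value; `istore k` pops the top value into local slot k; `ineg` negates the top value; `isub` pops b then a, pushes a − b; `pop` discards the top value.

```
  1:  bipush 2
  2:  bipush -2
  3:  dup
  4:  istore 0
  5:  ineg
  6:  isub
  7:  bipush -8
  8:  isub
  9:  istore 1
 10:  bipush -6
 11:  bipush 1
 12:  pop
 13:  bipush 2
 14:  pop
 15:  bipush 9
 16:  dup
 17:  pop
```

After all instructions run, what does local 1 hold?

8

bipush 2  : 2
bipush -2 : 2 -2
dup       : 2 -2 -2
istore 0  : 2 -2
ineg      : 2 2
isub      : 0
bipush -8 : 0 -8
isub      : 8
istore 1  : (empty)
bipush -6 : -6
bipush 1  : -6 1
pop       : -6
bipush 2  : -6 2
pop       : -6
bipush 9  : -6 9
dup       : -6 9 9
pop       : -6 9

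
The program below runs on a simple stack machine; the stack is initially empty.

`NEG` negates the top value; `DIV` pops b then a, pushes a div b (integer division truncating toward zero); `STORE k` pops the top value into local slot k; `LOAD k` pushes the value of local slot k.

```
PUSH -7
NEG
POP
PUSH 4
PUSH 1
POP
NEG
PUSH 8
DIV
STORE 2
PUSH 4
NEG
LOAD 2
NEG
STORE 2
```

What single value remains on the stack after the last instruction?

PUSH -7 -> -7
NEG     -> 7
POP     -> (empty)
PUSH 4  -> 4
PUSH 1  -> 4 1
POP     -> 4
NEG     -> -4
PUSH 8  -> -4 8
DIV     -> 0
STORE 2 -> (empty)
PUSH 4  -> 4
NEG     -> -4
LOAD 2  -> -4 0
NEG     -> -4 0
STORE 2 -> -4

-4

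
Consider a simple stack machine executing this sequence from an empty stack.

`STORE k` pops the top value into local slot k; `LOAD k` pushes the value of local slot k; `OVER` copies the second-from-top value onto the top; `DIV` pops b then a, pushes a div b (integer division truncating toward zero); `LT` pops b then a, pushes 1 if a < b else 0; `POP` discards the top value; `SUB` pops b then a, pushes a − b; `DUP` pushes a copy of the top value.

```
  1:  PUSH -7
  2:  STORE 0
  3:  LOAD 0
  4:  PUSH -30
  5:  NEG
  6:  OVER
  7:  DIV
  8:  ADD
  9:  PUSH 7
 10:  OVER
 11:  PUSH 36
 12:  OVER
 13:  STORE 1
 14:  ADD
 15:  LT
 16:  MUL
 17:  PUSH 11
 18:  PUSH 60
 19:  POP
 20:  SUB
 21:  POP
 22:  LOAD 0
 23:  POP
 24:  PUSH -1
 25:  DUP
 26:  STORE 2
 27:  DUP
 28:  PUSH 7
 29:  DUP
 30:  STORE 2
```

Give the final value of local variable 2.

7

PUSH -7  -> [-7]
STORE 0  -> []
LOAD 0   -> [-7]
PUSH -30 -> [-7, -30]
NEG      -> [-7, 30]
OVER     -> [-7, 30, -7]
DIV      -> [-7, -4]
ADD      -> [-11]
PUSH 7   -> [-11, 7]
OVER     -> [-11, 7, -11]
PUSH 36  -> [-11, 7, -11, 36]
OVER     -> [-11, 7, -11, 36, -11]
STORE 1  -> [-11, 7, -11, 36]
ADD      -> [-11, 7, 25]
LT       -> [-11, 1]
MUL      -> [-11]
PUSH 11  -> [-11, 11]
PUSH 60  -> [-11, 11, 60]
POP      -> [-11, 11]
SUB      -> [-22]
POP      -> []
LOAD 0   -> [-7]
POP      -> []
PUSH -1  -> [-1]
DUP      -> [-1, -1]
STORE 2  -> [-1]
DUP      -> [-1, -1]
PUSH 7   -> [-1, -1, 7]
DUP      -> [-1, -1, 7, 7]
STORE 2  -> [-1, -1, 7]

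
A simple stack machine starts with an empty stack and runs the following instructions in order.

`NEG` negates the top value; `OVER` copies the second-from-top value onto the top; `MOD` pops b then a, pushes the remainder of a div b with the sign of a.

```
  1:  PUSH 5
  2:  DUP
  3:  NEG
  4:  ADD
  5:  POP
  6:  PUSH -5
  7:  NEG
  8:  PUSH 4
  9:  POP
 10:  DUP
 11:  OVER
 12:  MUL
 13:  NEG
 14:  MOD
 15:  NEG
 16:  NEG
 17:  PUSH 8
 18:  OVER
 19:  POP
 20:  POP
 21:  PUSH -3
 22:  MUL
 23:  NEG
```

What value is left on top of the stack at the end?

15

PUSH 5  : 5
DUP     : 5 5
NEG     : 5 -5
ADD     : 0
POP     : (empty)
PUSH -5 : -5
NEG     : 5
PUSH 4  : 5 4
POP     : 5
DUP     : 5 5
OVER    : 5 5 5
MUL     : 5 25
NEG     : 5 -25
MOD     : 5
NEG     : -5
NEG     : 5
PUSH 8  : 5 8
OVER    : 5 8 5
POP     : 5 8
POP     : 5
PUSH -3 : 5 -3
MUL     : -15
NEG     : 15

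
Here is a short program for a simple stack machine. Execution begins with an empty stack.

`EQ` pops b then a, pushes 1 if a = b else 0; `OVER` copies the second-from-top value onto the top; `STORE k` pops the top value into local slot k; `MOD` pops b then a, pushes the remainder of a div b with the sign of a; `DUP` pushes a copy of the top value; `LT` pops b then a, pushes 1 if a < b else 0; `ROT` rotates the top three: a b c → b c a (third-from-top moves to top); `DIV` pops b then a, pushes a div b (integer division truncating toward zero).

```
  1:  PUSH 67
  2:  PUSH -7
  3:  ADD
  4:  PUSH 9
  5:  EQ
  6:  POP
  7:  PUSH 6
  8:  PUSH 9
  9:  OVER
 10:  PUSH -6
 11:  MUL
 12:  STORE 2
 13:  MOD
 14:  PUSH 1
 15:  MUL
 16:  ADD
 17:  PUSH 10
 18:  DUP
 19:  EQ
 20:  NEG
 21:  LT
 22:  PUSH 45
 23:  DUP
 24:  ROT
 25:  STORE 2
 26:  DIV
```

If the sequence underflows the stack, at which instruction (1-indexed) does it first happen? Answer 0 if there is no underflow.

16

PUSH 67  67
PUSH -7  67 -7
ADD      60
PUSH 9   60 9
EQ       0
POP      (empty)
PUSH 6   6
PUSH 9   6 9
OVER     6 9 6
PUSH -6  6 9 6 -6
MUL      6 9 -36
STORE 2  6 9
MOD      6
PUSH 1   6 1
MUL      6
ADD  — needs 2 operands, stack has 1 → underflow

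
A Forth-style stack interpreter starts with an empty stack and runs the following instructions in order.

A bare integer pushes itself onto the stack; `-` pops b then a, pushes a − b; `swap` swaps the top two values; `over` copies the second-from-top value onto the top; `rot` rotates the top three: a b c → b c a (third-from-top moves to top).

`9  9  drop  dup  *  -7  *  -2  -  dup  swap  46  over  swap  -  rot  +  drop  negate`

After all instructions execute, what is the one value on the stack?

565

9      → 9
9      → 9 9
drop   → 9
dup    → 9 9
*      → 81
-7     → 81 -7
*      → -567
-2     → -567 -2
-      → -565
dup    → -565 -565
swap   → -565 -565
46     → -565 -565 46
over   → -565 -565 46 -565
swap   → -565 -565 -565 46
-      → -565 -565 -611
rot    → -565 -611 -565
+      → -565 -1176
drop   → -565
negate → 565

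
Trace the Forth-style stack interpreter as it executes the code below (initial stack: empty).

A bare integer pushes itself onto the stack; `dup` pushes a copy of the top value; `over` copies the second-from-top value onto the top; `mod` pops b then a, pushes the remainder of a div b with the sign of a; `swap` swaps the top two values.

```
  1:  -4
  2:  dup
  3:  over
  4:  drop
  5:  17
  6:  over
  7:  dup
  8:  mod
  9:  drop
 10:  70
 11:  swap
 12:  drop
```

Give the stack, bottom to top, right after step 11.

[-4, -4, 70, 17]

-4   : [-4]
dup  : [-4, -4]
over : [-4, -4, -4]
drop : [-4, -4]
17   : [-4, -4, 17]
over : [-4, -4, 17, -4]
dup  : [-4, -4, 17, -4, -4]
mod  : [-4, -4, 17, 0]
drop : [-4, -4, 17]
70   : [-4, -4, 17, 70]
swap : [-4, -4, 70, 17]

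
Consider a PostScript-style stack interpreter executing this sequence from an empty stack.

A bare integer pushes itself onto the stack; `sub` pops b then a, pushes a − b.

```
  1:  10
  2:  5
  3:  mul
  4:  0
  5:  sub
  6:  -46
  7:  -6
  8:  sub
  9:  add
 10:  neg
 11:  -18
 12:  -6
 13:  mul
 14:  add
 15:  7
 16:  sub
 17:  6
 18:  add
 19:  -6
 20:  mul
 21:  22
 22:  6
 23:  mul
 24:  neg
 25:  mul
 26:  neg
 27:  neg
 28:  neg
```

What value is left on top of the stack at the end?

10   10
5    10 5
mul  50
0    50 0
sub  50
-46  50 -46
-6   50 -46 -6
sub  50 -40
add  10
neg  -10
-18  -10 -18
-6   -10 -18 -6
mul  -10 108
add  98
7    98 7
sub  91
6    91 6
add  97
-6   97 -6
mul  -582
22   -582 22
6    -582 22 6
mul  -582 132
neg  -582 -132
mul  76824
neg  -76824
neg  76824
neg  -76824

-76824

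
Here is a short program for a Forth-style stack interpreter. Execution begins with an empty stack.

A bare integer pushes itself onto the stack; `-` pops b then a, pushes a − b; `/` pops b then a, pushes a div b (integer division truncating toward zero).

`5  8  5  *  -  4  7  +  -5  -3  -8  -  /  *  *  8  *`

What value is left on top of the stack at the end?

5  -> [5]
8  -> [5, 8]
5  -> [5, 8, 5]
*  -> [5, 40]
-  -> [-35]
4  -> [-35, 4]
7  -> [-35, 4, 7]
+  -> [-35, 11]
-5 -> [-35, 11, -5]
-3 -> [-35, 11, -5, -3]
-8 -> [-35, 11, -5, -3, -8]
-  -> [-35, 11, -5, 5]
/  -> [-35, 11, -1]
*  -> [-35, -11]
*  -> [385]
8  -> [385, 8]
*  -> [3080]

3080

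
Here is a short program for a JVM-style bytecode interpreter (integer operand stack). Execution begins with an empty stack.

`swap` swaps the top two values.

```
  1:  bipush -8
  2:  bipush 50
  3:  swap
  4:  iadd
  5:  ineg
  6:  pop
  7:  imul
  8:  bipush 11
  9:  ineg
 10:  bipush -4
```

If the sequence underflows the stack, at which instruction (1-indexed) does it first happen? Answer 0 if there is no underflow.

7

bipush -8 -> -8
bipush 50 -> -8 50
swap      -> 50 -8
iadd      -> 42
ineg      -> -42
pop       -> (empty)
imul  — needs 2 operands, stack has 0 → underflow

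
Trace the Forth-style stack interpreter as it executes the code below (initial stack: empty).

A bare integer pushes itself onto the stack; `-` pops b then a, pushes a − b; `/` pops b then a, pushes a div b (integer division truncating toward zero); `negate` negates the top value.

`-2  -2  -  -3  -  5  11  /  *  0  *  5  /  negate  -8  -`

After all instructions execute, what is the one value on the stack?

8

-2      -2
-2      -2 -2
-       0
-3      0 -3
-       3
5       3 5
11      3 5 11
/       3 0
*       0
0       0 0
*       0
5       0 5
/       0
negate  0
-8      0 -8
-       8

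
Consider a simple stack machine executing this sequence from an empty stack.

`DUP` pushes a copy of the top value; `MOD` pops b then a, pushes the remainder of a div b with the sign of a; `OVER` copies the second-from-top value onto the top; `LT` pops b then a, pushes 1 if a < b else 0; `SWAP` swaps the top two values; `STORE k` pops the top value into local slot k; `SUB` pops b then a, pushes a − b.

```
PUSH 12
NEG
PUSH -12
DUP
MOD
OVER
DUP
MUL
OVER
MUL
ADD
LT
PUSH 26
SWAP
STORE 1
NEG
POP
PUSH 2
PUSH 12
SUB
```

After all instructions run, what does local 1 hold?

PUSH 12  -> [12]
NEG      -> [-12]
PUSH -12 -> [-12, -12]
DUP      -> [-12, -12, -12]
MOD      -> [-12, 0]
OVER     -> [-12, 0, -12]
DUP      -> [-12, 0, -12, -12]
MUL      -> [-12, 0, 144]
OVER     -> [-12, 0, 144, 0]
MUL      -> [-12, 0, 0]
ADD      -> [-12, 0]
LT       -> [1]
PUSH 26  -> [1, 26]
SWAP     -> [26, 1]
STORE 1  -> [26]
NEG      -> [-26]
POP      -> []
PUSH 2   -> [2]
PUSH 12  -> [2, 12]
SUB      -> [-10]

1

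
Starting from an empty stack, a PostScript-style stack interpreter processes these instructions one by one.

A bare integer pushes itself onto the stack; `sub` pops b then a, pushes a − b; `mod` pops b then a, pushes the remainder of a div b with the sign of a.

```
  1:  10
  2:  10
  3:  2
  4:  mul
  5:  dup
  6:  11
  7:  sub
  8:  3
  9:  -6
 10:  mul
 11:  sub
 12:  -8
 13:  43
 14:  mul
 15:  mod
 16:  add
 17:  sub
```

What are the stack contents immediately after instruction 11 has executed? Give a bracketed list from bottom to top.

[10, 20, 27]

10  : [10]
10  : [10, 10]
2   : [10, 10, 2]
mul : [10, 20]
dup : [10, 20, 20]
11  : [10, 20, 20, 11]
sub : [10, 20, 9]
3   : [10, 20, 9, 3]
-6  : [10, 20, 9, 3, -6]
mul : [10, 20, 9, -18]
sub : [10, 20, 27]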